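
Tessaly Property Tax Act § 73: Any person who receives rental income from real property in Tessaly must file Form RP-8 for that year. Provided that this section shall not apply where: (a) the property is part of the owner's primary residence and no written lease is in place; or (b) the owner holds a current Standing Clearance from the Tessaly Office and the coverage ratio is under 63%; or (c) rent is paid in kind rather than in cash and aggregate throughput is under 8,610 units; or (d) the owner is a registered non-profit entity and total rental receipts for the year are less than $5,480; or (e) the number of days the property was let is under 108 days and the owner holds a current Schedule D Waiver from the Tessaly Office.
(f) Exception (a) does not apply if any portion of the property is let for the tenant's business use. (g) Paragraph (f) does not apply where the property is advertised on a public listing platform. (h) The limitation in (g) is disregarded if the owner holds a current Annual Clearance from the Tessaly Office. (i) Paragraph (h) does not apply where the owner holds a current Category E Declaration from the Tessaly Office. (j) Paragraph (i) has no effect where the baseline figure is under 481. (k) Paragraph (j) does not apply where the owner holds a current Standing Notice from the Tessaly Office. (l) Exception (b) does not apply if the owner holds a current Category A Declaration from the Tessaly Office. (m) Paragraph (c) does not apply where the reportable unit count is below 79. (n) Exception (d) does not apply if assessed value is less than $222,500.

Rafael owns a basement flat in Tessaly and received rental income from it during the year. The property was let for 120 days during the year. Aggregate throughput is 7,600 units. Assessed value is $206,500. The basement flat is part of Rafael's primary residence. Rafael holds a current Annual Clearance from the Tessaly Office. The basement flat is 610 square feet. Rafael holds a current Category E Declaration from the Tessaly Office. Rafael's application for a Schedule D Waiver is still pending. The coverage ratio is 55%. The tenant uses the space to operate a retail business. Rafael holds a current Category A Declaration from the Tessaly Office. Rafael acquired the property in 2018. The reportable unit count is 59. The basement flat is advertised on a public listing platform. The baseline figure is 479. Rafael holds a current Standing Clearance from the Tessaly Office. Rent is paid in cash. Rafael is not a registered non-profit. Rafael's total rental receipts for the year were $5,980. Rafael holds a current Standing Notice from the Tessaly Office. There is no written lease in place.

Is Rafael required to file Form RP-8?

No — exception (a) applies; Rafael is not required to file Form RP-8.

Exception (a): the basement flat is part of the primary residence; there is no written lease — every condition holds. Applying paragraphs (f)–(k): (f) would limit (a) — the space is let for business use — but (g) sets (f) aside: (g) operates — the property is publicly advertised. (h) would limit (g) — a current Annual Clearance is held — but (i) sets (h) aside: (i) operates against (h): a current Category E Declaration is held. (j) would limit (i) — the baseline figure is 479, under the 481 limit — but (k) sets (j) aside: (k) operates against (j): a current Standing Notice is held. Exception (a) stands.
All of (b)'s requirements are met (a current Standing Clearance is held; the coverage ratio is 55%, under the 63% limit). But applying paragraph (l): (l) is triggered — a current Category A Declaration is held. Exception (b) does not apply.
Exception (c) requires that rent is paid in kind rather than in cash; but rent is paid in cash, so (c) is unavailable.
Exception (d) does not apply: Rafael is not a registered non-profit.
Exception (e) requires that the number of days the property was let is under 108 days; but the number of days the property was let is 120 days, not under 108 days, so (e) is unavailable.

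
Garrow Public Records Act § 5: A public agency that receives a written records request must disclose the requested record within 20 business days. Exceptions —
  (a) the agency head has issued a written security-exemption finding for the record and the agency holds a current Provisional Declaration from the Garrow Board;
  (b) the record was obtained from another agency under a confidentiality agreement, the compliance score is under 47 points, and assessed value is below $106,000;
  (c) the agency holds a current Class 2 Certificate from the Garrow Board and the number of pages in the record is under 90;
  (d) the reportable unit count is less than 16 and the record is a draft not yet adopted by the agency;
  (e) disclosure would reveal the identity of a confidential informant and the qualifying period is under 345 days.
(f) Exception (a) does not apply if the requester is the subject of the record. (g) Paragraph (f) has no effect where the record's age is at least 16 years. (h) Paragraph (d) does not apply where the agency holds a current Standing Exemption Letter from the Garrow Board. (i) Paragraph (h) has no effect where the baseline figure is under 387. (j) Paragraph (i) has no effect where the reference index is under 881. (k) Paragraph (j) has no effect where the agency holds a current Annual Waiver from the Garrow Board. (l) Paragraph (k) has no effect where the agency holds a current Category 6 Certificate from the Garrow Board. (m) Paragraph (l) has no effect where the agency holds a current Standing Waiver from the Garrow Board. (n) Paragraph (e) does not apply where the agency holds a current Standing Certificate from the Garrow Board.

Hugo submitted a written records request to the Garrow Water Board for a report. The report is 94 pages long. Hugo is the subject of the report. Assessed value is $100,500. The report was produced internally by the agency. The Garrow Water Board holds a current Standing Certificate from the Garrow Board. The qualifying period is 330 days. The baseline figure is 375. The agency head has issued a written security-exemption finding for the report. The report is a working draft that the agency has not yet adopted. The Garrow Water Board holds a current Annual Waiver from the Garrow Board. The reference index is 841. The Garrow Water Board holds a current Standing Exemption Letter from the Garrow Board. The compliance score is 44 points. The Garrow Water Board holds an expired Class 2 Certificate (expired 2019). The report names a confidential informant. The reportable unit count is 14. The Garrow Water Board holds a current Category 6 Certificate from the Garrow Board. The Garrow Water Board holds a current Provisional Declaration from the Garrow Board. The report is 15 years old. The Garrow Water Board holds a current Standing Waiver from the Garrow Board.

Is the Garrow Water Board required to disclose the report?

Exception (a)'s conditions are all satisfied: a written security-exemption finding has been issued; a current Provisional Declaration is held. But: (f) is engaged — Hugo is the subject of the report. (g) is inapplicable (the record's age is 15 years, short of 16 years), so (f) stands. So (a) is unavailable.
Exception (b) fails — the report was produced internally.
Exception (c) requires that the agency holds a current Class 2 Certificate from the Garrow Board; but the Class 2 Certificate is not current, so (c) is unavailable.
Exception (d)'s conditions are all satisfied: the reportable unit count is 14, less than the 16 limit; the report is an unadopted draft. Under paragraphs (h)–(m): (h) would limit (d) — a current Standing Exemption Letter is held — but (i) sets (h) aside: (i) operates against (h): the baseline figure is 375, under the 387 limit. (j) operates (the reference index is 841, under the 881 limit), but is overridden by (k): (k) is engaged — a current Annual Waiver is held. (l) is triggered (a current Category 6 Certificate is held), but is displaced by (m): (m) is triggered — a current Standing Waiver is held. (d) remains available.
All of (e)'s requirements are met (the report names a confidential informant; the qualifying period is 330 days, under the 345 days limit). But: (n) is triggered — a current Standing Certificate is held. (e) is therefore removed.

No — exception (d) applies; the Garrow Water Board is not required to disclose the report.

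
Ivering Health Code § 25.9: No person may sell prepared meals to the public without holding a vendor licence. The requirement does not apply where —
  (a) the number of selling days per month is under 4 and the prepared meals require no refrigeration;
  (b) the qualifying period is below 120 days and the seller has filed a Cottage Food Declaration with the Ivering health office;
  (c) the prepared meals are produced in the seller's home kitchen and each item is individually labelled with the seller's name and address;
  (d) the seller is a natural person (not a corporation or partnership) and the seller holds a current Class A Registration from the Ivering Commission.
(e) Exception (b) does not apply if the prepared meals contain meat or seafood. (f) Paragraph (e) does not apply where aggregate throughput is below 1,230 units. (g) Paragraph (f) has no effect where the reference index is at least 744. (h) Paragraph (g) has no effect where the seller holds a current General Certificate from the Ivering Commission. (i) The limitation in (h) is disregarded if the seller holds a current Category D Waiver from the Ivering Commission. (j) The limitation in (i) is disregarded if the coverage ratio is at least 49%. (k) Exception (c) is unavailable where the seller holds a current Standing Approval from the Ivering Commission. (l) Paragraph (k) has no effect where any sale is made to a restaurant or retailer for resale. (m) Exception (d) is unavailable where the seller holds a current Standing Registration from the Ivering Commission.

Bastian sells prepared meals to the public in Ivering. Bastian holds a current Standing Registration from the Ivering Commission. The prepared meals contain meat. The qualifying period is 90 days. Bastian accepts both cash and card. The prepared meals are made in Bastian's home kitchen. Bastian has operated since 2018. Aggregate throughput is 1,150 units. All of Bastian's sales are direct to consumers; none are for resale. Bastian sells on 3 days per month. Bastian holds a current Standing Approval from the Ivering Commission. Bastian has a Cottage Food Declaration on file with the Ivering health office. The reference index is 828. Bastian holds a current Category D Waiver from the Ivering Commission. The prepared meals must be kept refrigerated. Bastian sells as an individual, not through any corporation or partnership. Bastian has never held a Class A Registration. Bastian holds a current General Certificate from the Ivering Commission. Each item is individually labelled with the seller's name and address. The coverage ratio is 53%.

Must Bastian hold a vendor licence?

Exception (a) does not apply: the prepared meals require refrigeration.
Exception (b): the qualifying period is 90 days, below the 120 days limit; a Cottage Food Declaration is on file — every condition holds. Under paragraphs (e)–(j): (e) would limit (b) — the prepared meals contain meat — but (f) sets (e) aside: (f) operates against (e): aggregate throughput is 1,150 units, below the 1,230 units limit. (g) operates (the reference index is 828, meeting the 744 threshold), but is overridden by (h): (h) applies — a current General Certificate is held. (i) operates (a current Category D Waiver is held), but is itself disapplied by (j): (j) operates against (i): the coverage ratio is 53%, meeting the 49% threshold. So (b) applies.
Exception (c)'s conditions are all satisfied: the prepared meals are home-kitchen produced; items are individually labelled. Turning to paragraphs (k)–(l): (k) is triggered — a current Standing Approval is held. (l), which would lift (k), does not operate here — no sales are for resale. So (c) is unavailable.
Exception (d) requires that the seller holds a current Class A Registration from the Ivering Commission; but no current Class A Registration is held, so (d) is unavailable.

No — exception (b) applies; Bastian is not required to hold a vendor licence.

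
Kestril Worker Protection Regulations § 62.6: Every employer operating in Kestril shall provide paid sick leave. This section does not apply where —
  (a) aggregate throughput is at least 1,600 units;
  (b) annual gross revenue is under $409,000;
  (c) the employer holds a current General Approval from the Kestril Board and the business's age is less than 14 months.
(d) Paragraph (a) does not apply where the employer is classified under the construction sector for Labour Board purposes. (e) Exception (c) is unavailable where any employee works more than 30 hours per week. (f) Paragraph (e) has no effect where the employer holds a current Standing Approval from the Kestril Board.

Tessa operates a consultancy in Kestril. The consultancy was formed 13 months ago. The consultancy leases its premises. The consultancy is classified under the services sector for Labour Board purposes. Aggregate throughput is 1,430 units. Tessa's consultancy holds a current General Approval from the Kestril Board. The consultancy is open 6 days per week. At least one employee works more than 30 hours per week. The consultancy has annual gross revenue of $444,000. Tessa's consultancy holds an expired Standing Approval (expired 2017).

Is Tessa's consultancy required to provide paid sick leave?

Exception (a) requires that aggregate throughput is at least 1,600 units; but aggregate throughput is 1,430 units, short of 1,600 units, so (a) is unavailable.
Exception (b) fails — annual gross revenue is $444,000, not under $409,000.
Exception (c)'s conditions are all satisfied: a current General Approval is held; the business's age is 13 months, less than the 14 months limit. But: (e) is triggered — at least one employee exceeds 30 hours/week. (f), which would lift (e), is not engaged — no current Standing Approval is held. (c) is therefore removed.
Every exception is unavailable, so the rule governs.

Yes — Tessa's consultancy must provide paid sick leave.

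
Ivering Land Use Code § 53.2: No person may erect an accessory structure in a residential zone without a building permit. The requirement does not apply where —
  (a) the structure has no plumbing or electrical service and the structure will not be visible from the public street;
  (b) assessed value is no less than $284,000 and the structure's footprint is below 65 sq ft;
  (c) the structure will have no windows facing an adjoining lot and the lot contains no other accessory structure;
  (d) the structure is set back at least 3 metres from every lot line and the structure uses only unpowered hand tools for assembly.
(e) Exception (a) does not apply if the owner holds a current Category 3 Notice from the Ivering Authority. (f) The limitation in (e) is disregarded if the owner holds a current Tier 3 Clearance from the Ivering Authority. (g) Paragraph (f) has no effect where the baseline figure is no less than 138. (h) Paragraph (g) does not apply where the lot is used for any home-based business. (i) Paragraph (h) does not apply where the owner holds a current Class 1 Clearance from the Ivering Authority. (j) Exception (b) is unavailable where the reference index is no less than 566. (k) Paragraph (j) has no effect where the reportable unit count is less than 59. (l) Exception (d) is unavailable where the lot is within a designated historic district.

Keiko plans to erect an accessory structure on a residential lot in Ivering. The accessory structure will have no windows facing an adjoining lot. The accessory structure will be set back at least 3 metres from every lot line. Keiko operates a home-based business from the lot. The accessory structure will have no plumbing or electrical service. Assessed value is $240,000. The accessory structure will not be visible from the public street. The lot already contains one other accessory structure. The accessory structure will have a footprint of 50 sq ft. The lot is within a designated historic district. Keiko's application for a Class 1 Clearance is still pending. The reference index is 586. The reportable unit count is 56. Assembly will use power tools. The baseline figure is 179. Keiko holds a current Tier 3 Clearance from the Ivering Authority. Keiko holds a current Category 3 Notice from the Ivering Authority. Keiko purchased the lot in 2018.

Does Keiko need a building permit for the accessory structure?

Exception (a): there is no plumbing or electrical service; the structure will not be visible from the street — every condition holds. As to paragraphs (e)–(i): (e) would limit (a) — a current Category 3 Notice is held — but (f) sets (e) aside: (f) operates against (e): a current Tier 3 Clearance is held. (g) applies (the baseline figure is 179, meeting the 138 threshold), but is overridden by (h): (h) is engaged — a home-based business operates on the lot. (i) is inapplicable (there is no Class 1 Clearance in force), so (h) stands. Exception (a) stands.
Exception (b) fails — assessed value is $240,000, short of $284,000.
Exception (c) fails — the lot already has another accessory structure.
Exception (d) does not apply: assembly uses power tools.

No — exception (a) applies; Keiko does not need a building permit.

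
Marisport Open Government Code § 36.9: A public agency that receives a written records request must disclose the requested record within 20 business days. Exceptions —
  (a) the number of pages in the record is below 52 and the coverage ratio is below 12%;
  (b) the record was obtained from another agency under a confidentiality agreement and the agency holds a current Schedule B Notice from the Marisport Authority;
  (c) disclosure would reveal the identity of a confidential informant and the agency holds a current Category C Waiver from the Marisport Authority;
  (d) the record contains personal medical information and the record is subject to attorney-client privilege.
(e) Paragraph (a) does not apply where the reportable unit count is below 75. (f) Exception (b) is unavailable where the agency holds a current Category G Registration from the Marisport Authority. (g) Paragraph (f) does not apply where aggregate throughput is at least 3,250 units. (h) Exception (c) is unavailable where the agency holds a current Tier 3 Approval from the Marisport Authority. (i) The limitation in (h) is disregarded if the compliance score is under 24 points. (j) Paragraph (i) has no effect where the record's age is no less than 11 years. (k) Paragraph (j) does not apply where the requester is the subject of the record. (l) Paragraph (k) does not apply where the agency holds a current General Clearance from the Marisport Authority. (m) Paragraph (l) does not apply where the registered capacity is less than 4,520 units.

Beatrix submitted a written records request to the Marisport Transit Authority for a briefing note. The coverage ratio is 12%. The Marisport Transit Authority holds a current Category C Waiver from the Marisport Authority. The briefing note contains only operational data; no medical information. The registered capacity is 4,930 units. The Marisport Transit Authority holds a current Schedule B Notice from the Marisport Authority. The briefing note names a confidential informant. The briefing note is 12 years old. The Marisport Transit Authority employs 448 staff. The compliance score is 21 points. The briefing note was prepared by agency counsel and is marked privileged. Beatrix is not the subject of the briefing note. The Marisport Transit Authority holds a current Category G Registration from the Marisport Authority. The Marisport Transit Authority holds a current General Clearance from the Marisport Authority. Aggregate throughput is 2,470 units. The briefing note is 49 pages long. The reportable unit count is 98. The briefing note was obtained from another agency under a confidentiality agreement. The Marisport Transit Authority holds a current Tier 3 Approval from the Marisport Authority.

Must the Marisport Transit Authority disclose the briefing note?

Yes — the Marisport Transit Authority must disclose the briefing note.

Exception (a) does not apply: the coverage ratio is 12%, not below 12%.
Exception (b)'s conditions are all satisfied: the briefing note was obtained under a confidentiality agreement; a current Schedule B Notice is held. But applying paragraphs (f)–(g): (f) is triggered — a current Category G Registration is held. (g), which would lift (f), is inapplicable — aggregate throughput is 2,470 units, short of 3,250 units. So (b) is unavailable.
All of (c)'s requirements are met (the briefing note names a confidential informant; a current Category C Waiver is held). But applying paragraphs (h)–(m): (h) operates — a current Tier 3 Approval is held. (i) is triggered (the compliance score is 21 points, under the 24 points limit), but is overridden by (j): (j) operates against (i): the record's age is 12 years, meeting the 11 years threshold. (k) is not engaged (Beatrix is not the subject of the briefing note), so (j) stands. Exception (c) does not apply.
Exception (d) requires that the record contains personal medical information; but the briefing note contains only operational data, so (d) is unavailable.
No exception is made out. the Marisport Transit Authority falls within the general rule.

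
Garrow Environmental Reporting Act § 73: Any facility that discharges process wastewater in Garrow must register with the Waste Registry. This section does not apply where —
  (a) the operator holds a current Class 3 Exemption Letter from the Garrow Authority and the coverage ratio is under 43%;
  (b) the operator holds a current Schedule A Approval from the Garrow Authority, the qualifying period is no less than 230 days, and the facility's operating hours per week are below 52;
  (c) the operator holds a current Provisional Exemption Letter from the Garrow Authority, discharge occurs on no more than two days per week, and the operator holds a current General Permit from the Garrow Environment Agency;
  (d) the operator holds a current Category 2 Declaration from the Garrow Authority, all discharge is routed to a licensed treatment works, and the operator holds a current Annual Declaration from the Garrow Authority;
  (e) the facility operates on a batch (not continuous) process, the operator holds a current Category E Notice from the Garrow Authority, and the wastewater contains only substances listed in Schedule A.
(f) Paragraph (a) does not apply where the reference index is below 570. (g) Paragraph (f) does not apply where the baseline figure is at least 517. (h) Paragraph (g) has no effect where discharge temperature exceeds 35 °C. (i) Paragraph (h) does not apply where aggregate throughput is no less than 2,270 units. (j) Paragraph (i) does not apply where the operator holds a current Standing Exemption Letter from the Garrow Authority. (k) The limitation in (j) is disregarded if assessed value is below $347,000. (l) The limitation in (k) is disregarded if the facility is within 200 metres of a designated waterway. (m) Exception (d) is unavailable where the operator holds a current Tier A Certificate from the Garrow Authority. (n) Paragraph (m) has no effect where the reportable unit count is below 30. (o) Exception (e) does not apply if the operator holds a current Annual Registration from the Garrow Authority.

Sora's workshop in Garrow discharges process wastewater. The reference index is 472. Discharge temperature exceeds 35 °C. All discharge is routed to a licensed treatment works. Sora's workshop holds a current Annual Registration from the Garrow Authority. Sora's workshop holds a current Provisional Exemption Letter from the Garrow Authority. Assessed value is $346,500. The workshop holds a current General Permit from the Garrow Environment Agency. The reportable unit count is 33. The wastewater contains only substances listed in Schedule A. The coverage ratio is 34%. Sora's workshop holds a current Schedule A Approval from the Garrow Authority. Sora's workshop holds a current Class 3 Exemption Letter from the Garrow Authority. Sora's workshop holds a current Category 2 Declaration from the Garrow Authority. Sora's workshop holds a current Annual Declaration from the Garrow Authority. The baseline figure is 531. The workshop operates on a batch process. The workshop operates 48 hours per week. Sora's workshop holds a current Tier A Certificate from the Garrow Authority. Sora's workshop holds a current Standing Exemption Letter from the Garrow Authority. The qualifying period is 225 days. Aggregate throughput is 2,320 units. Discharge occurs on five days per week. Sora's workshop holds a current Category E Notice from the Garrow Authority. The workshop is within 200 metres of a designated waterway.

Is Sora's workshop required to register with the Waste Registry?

Yes — Sora's workshop must register with the Waste Registry.

Exception (a)'s conditions are all satisfied: a current Class 3 Exemption Letter is held; the coverage ratio is 34%, under the 43% limit. However, paragraphs (f)–(l) must be considered: (f) operates against (a): the reference index is 472, below the 570 limit. (g) is engaged (the baseline figure is 531, meeting the 517 threshold), but is overridden by (h): (h) operates against (g): discharge temperature exceeds 35 °C. (i) is engaged (aggregate throughput is 2,320 units, meeting the 2,270 units threshold), but is overridden by (j): (j) operates — a current Standing Exemption Letter is held. (k) would limit (j) — assessed value is $346,500, below the $347,000 limit — but (l) sets (k) aside: (l) operates — the workshop is within 200 m of a designated waterway. So (a) is unavailable.
Exception (b) fails — the qualifying period is 225 days, short of 230 days.
Exception (c) requires that discharge occurs on no more than two days per week; but discharge occurs on five days per week, so (c) is unavailable.
Exception (d) is satisfied on its face — a current Category 2 Declaration is held; discharge is routed to a licensed treatment works; a current Annual Declaration is held. Turning to paragraphs (m)–(n): (m) operates against (d): a current Tier A Certificate is held. (n), which would lift (m), is not engaged — the reportable unit count is 33, not below 30. (d) is therefore removed.
Exception (e): the facility operates on a batch process; a current Category E Notice is held; the wastewater is Schedule-A-only — every condition holds. Turning to paragraph (o): (o) operates against (e): a current Annual Registration is held. (e) is therefore removed.
None of the exceptions is available; § 73 applies in full.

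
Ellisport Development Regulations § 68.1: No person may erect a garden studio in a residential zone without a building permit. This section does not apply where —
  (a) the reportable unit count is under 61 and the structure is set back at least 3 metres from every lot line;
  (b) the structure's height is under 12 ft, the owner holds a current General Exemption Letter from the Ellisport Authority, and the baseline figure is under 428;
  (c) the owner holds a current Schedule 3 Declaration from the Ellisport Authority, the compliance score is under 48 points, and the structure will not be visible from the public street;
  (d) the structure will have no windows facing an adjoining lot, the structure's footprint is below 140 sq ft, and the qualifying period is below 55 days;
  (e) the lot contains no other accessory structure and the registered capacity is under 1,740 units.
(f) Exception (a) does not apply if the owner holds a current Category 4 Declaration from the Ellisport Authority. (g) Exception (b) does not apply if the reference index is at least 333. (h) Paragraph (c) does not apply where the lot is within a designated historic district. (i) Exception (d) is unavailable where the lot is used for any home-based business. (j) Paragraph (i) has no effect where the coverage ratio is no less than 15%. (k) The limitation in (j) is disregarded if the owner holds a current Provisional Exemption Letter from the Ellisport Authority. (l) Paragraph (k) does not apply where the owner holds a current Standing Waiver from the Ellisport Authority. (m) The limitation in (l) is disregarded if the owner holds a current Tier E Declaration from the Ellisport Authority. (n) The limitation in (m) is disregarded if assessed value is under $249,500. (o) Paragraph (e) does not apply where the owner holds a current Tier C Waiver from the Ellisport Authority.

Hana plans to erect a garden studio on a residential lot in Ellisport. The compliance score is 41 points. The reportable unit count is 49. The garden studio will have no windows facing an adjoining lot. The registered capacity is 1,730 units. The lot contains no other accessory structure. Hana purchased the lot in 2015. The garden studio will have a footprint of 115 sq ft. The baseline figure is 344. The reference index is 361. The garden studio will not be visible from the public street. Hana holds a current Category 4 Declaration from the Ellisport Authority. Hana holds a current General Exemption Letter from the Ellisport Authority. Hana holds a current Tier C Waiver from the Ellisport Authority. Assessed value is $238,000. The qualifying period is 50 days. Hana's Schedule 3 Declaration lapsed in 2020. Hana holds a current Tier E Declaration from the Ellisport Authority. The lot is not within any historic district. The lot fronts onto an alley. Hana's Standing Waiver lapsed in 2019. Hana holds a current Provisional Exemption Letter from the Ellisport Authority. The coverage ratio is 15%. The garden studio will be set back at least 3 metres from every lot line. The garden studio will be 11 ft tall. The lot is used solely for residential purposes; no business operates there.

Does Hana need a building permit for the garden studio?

Exception (a): the reportable unit count is 49, under the 61 limit; the setback is at least 3 m on every side — every condition holds. But: (f) applies — a current Category 4 Declaration is held. So (a) is unavailable.
All of (b)'s requirements are met (the structure's height is 11 ft, under the 12 ft limit; a current General Exemption Letter is held; the baseline figure is 344, under the 428 limit). But applying paragraph (g): (g) operates against (b): the reference index is 361, meeting the 333 threshold. So (b) is unavailable.
Exception (c) does not apply: there is no Schedule 3 Declaration in force.
All of (d)'s requirements are met (no windows face an adjoining lot; the structure's footprint is 115 sq ft, below the 140 sq ft limit; the qualifying period is 50 days, below the 55 days limit). Applying paragraphs (i)–(n): (i), which would limit (d), is inapplicable: the lot is solely residential. Exception (d) stands.
Exception (e) is satisfied on its face — the lot has no other accessory structure; the registered capacity is 1,730 units, under the 1,740 units limit. Turning to paragraph (o): (o) applies — a current Tier C Waiver is held. Exception (e) does not apply.

No — exception (d) applies; Hana does not need a building permit.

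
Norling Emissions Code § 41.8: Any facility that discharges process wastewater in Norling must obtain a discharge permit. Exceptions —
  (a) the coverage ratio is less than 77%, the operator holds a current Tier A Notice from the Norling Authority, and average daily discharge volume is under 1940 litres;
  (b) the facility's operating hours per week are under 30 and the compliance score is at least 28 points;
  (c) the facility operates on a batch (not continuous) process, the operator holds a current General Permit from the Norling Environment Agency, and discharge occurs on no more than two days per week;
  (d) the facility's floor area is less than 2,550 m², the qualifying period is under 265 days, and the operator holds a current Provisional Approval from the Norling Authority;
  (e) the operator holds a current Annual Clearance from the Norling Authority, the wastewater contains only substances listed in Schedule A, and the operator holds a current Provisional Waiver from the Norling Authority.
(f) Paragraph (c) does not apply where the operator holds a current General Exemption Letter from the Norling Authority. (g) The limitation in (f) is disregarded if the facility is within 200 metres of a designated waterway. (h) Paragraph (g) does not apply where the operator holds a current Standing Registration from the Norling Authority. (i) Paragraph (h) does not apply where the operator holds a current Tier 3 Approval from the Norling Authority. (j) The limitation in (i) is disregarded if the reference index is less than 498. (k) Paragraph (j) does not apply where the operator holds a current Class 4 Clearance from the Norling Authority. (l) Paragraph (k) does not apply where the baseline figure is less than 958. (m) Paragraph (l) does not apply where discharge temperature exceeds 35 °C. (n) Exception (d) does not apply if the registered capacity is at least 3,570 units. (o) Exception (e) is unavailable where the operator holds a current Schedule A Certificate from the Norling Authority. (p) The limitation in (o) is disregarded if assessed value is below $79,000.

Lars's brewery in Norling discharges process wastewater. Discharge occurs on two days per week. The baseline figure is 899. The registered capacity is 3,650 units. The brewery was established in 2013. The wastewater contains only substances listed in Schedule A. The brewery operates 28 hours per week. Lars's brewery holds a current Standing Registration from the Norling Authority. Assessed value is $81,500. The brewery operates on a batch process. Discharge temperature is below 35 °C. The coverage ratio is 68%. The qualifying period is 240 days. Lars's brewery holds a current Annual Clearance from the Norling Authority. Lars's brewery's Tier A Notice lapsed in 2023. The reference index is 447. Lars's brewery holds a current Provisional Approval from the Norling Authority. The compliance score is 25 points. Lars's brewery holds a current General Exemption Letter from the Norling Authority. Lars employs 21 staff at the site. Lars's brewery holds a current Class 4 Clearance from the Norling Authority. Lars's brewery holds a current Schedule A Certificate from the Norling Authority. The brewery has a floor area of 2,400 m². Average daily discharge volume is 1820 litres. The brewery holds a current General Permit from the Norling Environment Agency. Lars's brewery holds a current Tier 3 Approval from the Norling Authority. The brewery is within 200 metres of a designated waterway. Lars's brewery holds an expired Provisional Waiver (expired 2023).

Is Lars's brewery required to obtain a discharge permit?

Exception (a) requires that the operator holds a current Tier A Notice from the Norling Authority; but the Tier A Notice is not current, so (a) is unavailable.
Exception (b) fails — the compliance score is 25 points, short of 28 points.
Exception (c): the facility operates on a batch process; a current General Permit is held; discharge occurs on no more than two days per week — every condition holds. But: (f) is engaged — a current General Exemption Letter is held. (g) operates (the brewery is within 200 m of a designated waterway), but is itself disapplied by (h): (h) is engaged — a current Standing Registration is held. (i) operates (a current Tier 3 Approval is held), but is overridden by (j): (j) is triggered — the reference index is 447, less than the 498 limit. (k) would limit (j) — a current Class 4 Clearance is held — but (l) sets (k) aside: (l) operates — the baseline figure is 899, less than the 958 limit. (m), which would lift (l), does not operate here — discharge temperature is below 35 °C. So (c) is unavailable.
Exception (d)'s conditions are all satisfied: the facility's floor area is 2,400 m², less than the 2,550 m² limit; the qualifying period is 240 days, under the 265 days limit; a current Provisional Approval is held. However, paragraph (n) must be considered: (n) operates — the registered capacity is 3,650 units, meeting the 3,570 units threshold. So (d) is unavailable.
Exception (e) requires that the operator holds a current Provisional Waiver from the Norling Authority; but no current Provisional Waiver is held, so (e) is unavailable.
No exception applies. The general rule governs.

Yes — Lars's brewery must obtain a discharge permit.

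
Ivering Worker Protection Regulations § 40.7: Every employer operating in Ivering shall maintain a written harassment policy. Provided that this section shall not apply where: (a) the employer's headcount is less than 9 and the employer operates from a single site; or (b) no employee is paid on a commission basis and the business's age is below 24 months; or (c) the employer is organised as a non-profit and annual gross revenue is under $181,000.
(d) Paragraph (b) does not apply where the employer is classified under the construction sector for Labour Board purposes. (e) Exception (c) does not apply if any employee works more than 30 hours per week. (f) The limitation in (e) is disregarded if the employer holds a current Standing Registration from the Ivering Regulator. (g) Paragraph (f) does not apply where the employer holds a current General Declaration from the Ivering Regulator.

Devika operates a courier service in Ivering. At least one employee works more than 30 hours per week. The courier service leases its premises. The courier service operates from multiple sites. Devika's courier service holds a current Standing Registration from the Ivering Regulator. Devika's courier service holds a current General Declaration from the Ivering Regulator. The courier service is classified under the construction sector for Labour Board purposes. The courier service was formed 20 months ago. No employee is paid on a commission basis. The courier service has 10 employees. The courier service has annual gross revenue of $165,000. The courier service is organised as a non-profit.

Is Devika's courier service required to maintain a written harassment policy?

Yes — Devika's courier service must maintain a written harassment policy.

Exception (a) fails — the employer's headcount is 10, not less than 9.
All of (b)'s requirements are met (no employee is paid on commission; the business's age is 20 months, below the 24 months limit). However, paragraph (d) must be considered: (d) operates — the courier service is classified under the construction sector. So (b) is unavailable.
Exception (c): the employer is a non-profit; annual gross revenue is $165,000, under the $181,000 limit — every condition holds. But: (e) operates against (c): at least one employee exceeds 30 hours/week. (f) operates (a current Standing Registration is held), but is overridden by (g): (g) is triggered — a current General Declaration is held. So (c) is unavailable.
None of the exceptions is available; § 40.7 applies in full.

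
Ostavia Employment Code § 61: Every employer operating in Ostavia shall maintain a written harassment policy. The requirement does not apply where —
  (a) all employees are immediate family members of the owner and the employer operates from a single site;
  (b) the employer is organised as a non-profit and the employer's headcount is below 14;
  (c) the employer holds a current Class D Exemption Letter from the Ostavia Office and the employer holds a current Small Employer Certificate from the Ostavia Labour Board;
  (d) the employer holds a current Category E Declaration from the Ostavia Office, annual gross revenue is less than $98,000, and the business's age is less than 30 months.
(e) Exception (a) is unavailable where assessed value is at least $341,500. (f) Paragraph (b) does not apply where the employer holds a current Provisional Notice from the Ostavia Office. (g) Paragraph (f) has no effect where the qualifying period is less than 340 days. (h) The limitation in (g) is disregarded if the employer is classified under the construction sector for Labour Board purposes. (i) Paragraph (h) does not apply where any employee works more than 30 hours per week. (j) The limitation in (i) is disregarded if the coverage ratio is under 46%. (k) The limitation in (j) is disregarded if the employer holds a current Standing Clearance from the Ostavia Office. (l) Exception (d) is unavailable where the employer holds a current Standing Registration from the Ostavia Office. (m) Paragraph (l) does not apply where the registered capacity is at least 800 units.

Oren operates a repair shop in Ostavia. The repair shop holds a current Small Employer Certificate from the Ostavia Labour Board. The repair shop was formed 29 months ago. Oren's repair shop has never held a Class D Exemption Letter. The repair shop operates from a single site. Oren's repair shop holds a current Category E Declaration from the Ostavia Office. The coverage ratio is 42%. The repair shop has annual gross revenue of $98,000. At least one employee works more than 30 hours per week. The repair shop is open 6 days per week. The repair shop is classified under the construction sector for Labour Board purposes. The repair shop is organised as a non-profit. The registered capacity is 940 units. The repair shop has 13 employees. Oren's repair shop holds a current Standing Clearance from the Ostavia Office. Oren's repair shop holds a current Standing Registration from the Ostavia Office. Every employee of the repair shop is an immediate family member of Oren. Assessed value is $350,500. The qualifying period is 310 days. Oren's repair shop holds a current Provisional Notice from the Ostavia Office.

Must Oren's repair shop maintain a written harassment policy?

Exception (a) is satisfied on its face — every employee is an immediate family member; the employer operates from a single site. But: (e) operates against (a): assessed value is $350,500, meeting the $341,500 threshold. Exception (a) does not apply.
All of (b)'s requirements are met (the employer is a non-profit; the employer's headcount is 13, below the 14 limit). Under paragraphs (f)–(k): (f) would limit (b) — a current Provisional Notice is held — but (g) sets (f) aside: (g) is triggered — the qualifying period is 310 days, less than the 340 days limit. (h) would limit (g) — the repair shop is classified under the construction sector — but (i) sets (h) aside: (i) operates against (h): at least one employee exceeds 30 hours/week. (j) would limit (i) — the coverage ratio is 42%, under the 46% limit — but (k) sets (j) aside: (k) operates — a current Standing Clearance is held. Exception (b) stands.
Exception (c) does not apply: the Class D Exemption Letter is not current.
Exception (d) fails — annual gross revenue is $98,000, not less than $98,000.

No — exception (b) applies; Oren's repair shop is not required to maintain a written harassment policy.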